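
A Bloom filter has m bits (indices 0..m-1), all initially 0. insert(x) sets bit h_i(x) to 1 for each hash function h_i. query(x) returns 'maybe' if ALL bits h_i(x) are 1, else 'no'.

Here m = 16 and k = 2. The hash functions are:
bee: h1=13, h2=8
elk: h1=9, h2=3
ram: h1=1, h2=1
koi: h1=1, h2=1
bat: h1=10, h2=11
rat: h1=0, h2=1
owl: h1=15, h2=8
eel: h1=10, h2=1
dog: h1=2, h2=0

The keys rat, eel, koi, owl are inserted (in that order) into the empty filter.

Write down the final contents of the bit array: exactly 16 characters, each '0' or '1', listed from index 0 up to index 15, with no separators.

Start: bits=0000000000000000
After insert 'rat': sets bits 0 1 -> bits=1100000000000000
After insert 'eel': sets bits 1 10 -> bits=1100000000100000
After insert 'koi': sets bits 1 -> bits=1100000000100000
After insert 'owl': sets bits 8 15 -> bits=1100000010100001

Answer: 1100000010100001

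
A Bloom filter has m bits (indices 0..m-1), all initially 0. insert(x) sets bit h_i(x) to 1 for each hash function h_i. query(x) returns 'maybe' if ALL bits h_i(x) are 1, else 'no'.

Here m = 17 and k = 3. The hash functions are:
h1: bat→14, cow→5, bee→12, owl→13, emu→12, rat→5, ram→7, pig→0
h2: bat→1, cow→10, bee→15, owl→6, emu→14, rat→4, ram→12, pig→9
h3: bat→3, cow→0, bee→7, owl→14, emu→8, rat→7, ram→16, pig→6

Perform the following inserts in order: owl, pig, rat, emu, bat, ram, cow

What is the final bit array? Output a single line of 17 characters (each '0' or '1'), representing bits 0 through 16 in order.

Start: bits=00000000000000000
After insert 'owl': sets bits 6 13 14 -> bits=00000010000001100
After insert 'pig': sets bits 0 6 9 -> bits=10000010010001100
After insert 'rat': sets bits 4 5 7 -> bits=10001111010001100
After insert 'emu': sets bits 8 12 14 -> bits=10001111110011100
After insert 'bat': sets bits 1 3 14 -> bits=11011111110011100
After insert 'ram': sets bits 7 12 16 -> bits=11011111110011101
After insert 'cow': sets bits 0 5 10 -> bits=11011111111011101

Answer: 11011111111011101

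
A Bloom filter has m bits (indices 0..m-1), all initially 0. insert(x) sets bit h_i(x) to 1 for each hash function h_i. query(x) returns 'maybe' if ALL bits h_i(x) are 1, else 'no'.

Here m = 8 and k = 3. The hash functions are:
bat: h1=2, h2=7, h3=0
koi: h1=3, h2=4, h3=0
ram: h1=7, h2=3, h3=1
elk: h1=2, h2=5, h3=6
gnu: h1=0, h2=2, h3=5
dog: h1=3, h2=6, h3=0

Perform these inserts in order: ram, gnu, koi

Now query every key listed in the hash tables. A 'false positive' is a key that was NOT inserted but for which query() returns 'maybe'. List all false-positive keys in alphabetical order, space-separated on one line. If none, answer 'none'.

Start: bits=00000000
After insert 'ram': sets bits 1 3 7 -> bits=01010001
After insert 'gnu': sets bits 0 2 5 -> bits=11110101
After insert 'koi': sets bits 0 3 4 -> bits=11111101
Not inserted: bat dog elk — query each against bits=11111101:
query bat: checks bit0=1, bit2=1, bit7=1 (all 1) -> maybe => FALSE POSITIVE
query dog: checks bit0=1, bit3=1, bit6=0 (has a 0) -> no => not a false positive
query elk: checks bit2=1, bit5=1, bit6=0 (has a 0) -> no => not a false positive
False positives (alphabetical): bat

Answer: bat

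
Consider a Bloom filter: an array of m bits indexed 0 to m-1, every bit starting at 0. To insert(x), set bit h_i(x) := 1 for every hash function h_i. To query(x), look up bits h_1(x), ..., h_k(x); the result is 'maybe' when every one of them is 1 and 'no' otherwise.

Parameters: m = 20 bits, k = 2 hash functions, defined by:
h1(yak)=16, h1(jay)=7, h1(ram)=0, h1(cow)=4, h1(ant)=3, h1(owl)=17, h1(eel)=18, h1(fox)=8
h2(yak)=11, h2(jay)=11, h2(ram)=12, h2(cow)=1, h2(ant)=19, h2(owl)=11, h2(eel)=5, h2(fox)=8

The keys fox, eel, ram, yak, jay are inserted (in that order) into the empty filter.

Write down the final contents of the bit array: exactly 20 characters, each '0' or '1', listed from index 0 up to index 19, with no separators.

Start: bits=00000000000000000000
After insert 'fox': sets bits 8 -> bits=00000000100000000000
After insert 'eel': sets bits 5 18 -> bits=00000100100000000010
After insert 'ram': sets bits 0 12 -> bits=10000100100010000010
After insert 'yak': sets bits 11 16 -> bits=10000100100110001010
After insert 'jay': sets bits 7 11 -> bits=10000101100110001010

Answer: 10000101100110001010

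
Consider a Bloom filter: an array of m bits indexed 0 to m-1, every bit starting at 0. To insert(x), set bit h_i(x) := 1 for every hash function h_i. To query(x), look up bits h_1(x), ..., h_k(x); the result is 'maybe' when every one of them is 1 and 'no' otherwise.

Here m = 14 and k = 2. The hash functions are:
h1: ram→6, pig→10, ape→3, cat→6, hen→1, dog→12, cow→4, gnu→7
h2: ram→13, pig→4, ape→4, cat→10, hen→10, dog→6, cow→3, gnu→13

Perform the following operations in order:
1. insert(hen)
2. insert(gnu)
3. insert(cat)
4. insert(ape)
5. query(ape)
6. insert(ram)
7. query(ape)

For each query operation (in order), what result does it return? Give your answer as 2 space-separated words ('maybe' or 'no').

Answer: maybe maybe

Derivation:
Start: bits=00000000000000
Op 1: insert hen -> sets bits 1 10 -> bits=01000000001000
Op 2: insert gnu -> sets bits 7 13 -> bits=01000001001001
Op 3: insert cat -> sets bits 6 10 -> bits=01000011001001
Op 4: insert ape -> sets bits 3 4 -> bits=01011011001001
Op 5: query ape -> checks bit3=1, bit4=1 (all 1) -> maybe
Op 6: insert ram -> sets bits 6 13 -> bits=01011011001001
Op 7: query ape -> checks bit3=1, bit4=1 (all 1) -> maybe
Query results in order: maybe maybe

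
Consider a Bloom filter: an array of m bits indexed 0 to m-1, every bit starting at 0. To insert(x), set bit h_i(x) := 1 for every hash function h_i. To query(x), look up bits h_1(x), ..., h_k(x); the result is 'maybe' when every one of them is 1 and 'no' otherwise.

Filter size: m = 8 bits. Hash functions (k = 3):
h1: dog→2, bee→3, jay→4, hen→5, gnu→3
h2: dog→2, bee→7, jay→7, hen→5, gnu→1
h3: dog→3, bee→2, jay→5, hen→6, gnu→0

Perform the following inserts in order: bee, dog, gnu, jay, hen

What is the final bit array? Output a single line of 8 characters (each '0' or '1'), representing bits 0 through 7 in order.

Answer: 11111111

Derivation:
Start: bits=00000000
After insert 'bee': sets bits 2 3 7 -> bits=00110001
After insert 'dog': sets bits 2 3 -> bits=00110001
After insert 'gnu': sets bits 0 1 3 -> bits=11110001
After insert 'jay': sets bits 4 5 7 -> bits=11111101
After insert 'hen': sets bits 5 6 -> bits=11111111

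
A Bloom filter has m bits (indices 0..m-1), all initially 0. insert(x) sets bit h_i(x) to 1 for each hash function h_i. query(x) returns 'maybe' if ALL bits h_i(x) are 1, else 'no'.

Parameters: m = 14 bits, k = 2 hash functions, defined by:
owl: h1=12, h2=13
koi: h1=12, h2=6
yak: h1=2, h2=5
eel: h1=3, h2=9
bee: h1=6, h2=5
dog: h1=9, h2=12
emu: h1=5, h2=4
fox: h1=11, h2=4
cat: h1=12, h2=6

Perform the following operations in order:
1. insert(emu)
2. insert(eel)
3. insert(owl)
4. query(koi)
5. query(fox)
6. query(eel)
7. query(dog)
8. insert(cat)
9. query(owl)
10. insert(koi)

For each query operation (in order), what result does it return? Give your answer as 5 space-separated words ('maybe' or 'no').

Answer: no no maybe maybe maybe

Derivation:
Start: bits=00000000000000
Op 1: insert emu -> sets bits 4 5 -> bits=00001100000000
Op 2: insert eel -> sets bits 3 9 -> bits=00011100010000
Op 3: insert owl -> sets bits 12 13 -> bits=00011100010011
Op 4: query koi -> checks bit6=0, bit12=1 (has a 0) -> no
Op 5: query fox -> checks bit4=1, bit11=0 (has a 0) -> no
Op 6: query eel -> checks bit3=1, bit9=1 (all 1) -> maybe
Op 7: query dog -> checks bit9=1, bit12=1 (all 1) -> maybe
Op 8: insert cat -> sets bits 6 12 -> bits=00011110010011
Op 9: query owl -> checks bit12=1, bit13=1 (all 1) -> maybe
Op 10: insert koi -> sets bits 6 12 -> bits=00011110010011
Query results in order: no no maybe maybe maybe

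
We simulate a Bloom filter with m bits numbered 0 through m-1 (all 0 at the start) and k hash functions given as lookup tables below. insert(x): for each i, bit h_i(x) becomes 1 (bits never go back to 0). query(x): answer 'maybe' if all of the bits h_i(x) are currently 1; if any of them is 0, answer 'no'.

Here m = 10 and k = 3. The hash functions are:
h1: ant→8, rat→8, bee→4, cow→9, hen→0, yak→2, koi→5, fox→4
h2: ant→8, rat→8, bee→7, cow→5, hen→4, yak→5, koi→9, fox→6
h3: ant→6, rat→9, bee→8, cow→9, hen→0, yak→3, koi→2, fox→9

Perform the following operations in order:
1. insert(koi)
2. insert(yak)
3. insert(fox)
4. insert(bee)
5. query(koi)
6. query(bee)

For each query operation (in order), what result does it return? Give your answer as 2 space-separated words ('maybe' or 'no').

Answer: maybe maybe

Derivation:
Start: bits=0000000000
Op 1: insert koi -> sets bits 2 5 9 -> bits=0010010001
Op 2: insert yak -> sets bits 2 3 5 -> bits=0011010001
Op 3: insert fox -> sets bits 4 6 9 -> bits=0011111001
Op 4: insert bee -> sets bits 4 7 8 -> bits=0011111111
Op 5: query koi -> checks bit2=1, bit5=1, bit9=1 (all 1) -> maybe
Op 6: query bee -> checks bit4=1, bit7=1, bit8=1 (all 1) -> maybe
Query results in order: maybe maybe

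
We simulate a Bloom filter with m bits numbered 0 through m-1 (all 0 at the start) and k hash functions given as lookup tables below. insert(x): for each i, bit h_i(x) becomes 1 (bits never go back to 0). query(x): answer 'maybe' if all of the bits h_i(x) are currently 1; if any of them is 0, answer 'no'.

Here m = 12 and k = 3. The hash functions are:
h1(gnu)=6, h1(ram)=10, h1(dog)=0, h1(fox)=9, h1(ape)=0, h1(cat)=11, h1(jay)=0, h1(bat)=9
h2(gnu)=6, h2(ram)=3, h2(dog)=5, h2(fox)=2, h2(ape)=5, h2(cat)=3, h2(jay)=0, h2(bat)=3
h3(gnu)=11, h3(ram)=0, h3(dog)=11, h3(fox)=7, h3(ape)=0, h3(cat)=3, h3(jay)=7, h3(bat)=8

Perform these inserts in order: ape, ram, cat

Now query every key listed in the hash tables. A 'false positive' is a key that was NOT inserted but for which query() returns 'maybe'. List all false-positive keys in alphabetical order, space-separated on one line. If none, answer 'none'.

Start: bits=000000000000
After insert 'ape': sets bits 0 5 -> bits=100001000000
After insert 'ram': sets bits 0 3 10 -> bits=100101000010
After insert 'cat': sets bits 3 11 -> bits=100101000011
Not inserted: bat dog fox gnu jay — query each against bits=100101000011:
query bat: checks bit3=1, bit8=0, bit9=0 (has a 0) -> no => not a false positive
query dog: checks bit0=1, bit5=1, bit11=1 (all 1) -> maybe => FALSE POSITIVE
query fox: checks bit2=0, bit7=0, bit9=0 (has a 0) -> no => not a false positive
query gnu: checks bit6=0, bit11=1 (has a 0) -> no => not a false positive
query jay: checks bit0=1, bit7=0 (has a 0) -> no => not a false positive
False positives (alphabetical): dog

Answer: dog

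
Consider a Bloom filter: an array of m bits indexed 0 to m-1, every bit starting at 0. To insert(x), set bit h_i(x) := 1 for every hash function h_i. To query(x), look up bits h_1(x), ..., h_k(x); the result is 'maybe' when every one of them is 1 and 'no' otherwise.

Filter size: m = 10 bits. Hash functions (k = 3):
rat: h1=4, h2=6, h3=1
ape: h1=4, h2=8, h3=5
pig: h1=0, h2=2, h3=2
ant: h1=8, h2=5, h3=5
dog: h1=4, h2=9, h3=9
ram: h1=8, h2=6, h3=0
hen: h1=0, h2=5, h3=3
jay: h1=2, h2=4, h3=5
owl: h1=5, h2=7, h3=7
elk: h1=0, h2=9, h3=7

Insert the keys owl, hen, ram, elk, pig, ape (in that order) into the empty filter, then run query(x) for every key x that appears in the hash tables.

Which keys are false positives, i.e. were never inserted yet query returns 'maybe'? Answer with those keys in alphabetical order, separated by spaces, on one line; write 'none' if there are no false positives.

Start: bits=0000000000
After insert 'owl': sets bits 5 7 -> bits=0000010100
After insert 'hen': sets bits 0 3 5 -> bits=1001010100
After insert 'ram': sets bits 0 6 8 -> bits=1001011110
After insert 'elk': sets bits 0 7 9 -> bits=1001011111
After insert 'pig': sets bits 0 2 -> bits=1011011111
After insert 'ape': sets bits 4 5 8 -> bits=1011111111
Not inserted: ant dog jay rat — query each against bits=1011111111:
query ant: checks bit5=1, bit8=1 (all 1) -> maybe => FALSE POSITIVE
query dog: checks bit4=1, bit9=1 (all 1) -> maybe => FALSE POSITIVE
query jay: checks bit2=1, bit4=1, bit5=1 (all 1) -> maybe => FALSE POSITIVE
query rat: checks bit1=0, bit4=1, bit6=1 (has a 0) -> no => not a false positive
False positives (alphabetical): ant dog jay

Answer: ant dog jay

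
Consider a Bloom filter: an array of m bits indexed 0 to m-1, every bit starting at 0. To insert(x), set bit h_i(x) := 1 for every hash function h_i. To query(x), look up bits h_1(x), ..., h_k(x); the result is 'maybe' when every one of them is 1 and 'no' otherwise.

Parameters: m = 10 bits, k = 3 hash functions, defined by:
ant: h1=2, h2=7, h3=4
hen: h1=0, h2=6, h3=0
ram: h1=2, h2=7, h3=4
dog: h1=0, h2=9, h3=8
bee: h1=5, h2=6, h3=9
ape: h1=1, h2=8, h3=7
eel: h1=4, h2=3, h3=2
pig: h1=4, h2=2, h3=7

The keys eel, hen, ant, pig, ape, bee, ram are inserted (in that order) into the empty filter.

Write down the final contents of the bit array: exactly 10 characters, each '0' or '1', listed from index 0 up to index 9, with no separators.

Answer: 1111111111

Derivation:
Start: bits=0000000000
After insert 'eel': sets bits 2 3 4 -> bits=0011100000
After insert 'hen': sets bits 0 6 -> bits=1011101000
After insert 'ant': sets bits 2 4 7 -> bits=1011101100
After insert 'pig': sets bits 2 4 7 -> bits=1011101100
After insert 'ape': sets bits 1 7 8 -> bits=1111101110
After insert 'bee': sets bits 5 6 9 -> bits=1111111111
After insert 'ram': sets bits 2 4 7 -> bits=1111111111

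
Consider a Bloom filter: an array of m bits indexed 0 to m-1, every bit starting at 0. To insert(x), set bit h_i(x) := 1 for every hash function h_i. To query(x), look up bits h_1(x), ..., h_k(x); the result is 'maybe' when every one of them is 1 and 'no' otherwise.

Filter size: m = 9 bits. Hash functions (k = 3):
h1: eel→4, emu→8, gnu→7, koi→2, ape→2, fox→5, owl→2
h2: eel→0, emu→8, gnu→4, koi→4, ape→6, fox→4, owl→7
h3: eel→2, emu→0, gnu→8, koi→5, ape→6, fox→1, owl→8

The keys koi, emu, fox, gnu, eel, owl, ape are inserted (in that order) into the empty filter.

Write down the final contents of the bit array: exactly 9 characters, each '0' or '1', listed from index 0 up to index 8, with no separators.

Answer: 111011111

Derivation:
Start: bits=000000000
After insert 'koi': sets bits 2 4 5 -> bits=001011000
After insert 'emu': sets bits 0 8 -> bits=101011001
After insert 'fox': sets bits 1 4 5 -> bits=111011001
After insert 'gnu': sets bits 4 7 8 -> bits=111011011
After insert 'eel': sets bits 0 2 4 -> bits=111011011
After insert 'owl': sets bits 2 7 8 -> bits=111011011
After insert 'ape': sets bits 2 6 -> bits=111011111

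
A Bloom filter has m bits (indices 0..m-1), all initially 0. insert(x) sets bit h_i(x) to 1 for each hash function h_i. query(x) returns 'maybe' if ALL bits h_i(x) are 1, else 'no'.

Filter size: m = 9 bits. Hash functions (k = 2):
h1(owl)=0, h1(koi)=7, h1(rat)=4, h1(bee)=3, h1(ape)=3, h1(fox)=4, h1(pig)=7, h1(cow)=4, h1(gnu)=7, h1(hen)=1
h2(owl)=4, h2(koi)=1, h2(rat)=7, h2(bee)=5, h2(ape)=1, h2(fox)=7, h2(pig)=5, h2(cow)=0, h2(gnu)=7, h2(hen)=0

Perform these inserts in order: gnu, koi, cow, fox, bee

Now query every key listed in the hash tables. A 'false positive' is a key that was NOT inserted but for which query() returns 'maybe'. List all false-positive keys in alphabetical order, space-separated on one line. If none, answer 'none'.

Start: bits=000000000
After insert 'gnu': sets bits 7 -> bits=000000010
After insert 'koi': sets bits 1 7 -> bits=010000010
After insert 'cow': sets bits 0 4 -> bits=110010010
After insert 'fox': sets bits 4 7 -> bits=110010010
After insert 'bee': sets bits 3 5 -> bits=110111010
Not inserted: ape hen owl pig rat — query each against bits=110111010:
query ape: checks bit1=1, bit3=1 (all 1) -> maybe => FALSE POSITIVE
query hen: checks bit0=1, bit1=1 (all 1) -> maybe => FALSE POSITIVE
query owl: checks bit0=1, bit4=1 (all 1) -> maybe => FALSE POSITIVE
query pig: checks bit5=1, bit7=1 (all 1) -> maybe => FALSE POSITIVE
query rat: checks bit4=1, bit7=1 (all 1) -> maybe => FALSE POSITIVE
False positives (alphabetical): ape hen owl pig rat

Answer: ape hen owl pig rat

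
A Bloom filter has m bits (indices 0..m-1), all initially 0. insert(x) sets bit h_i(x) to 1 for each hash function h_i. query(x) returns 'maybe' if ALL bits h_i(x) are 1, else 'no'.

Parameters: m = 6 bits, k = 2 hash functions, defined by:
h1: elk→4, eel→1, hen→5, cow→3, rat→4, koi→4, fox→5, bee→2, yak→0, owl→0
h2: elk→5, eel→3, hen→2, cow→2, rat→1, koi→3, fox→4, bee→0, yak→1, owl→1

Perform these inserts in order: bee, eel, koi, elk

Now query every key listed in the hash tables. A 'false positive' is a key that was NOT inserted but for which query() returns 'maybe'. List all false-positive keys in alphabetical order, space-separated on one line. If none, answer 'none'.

Start: bits=000000
After insert 'bee': sets bits 0 2 -> bits=101000
After insert 'eel': sets bits 1 3 -> bits=111100
After insert 'koi': sets bits 3 4 -> bits=111110
After insert 'elk': sets bits 4 5 -> bits=111111
Not inserted: cow fox hen owl rat yak — query each against bits=111111:
query cow: checks bit2=1, bit3=1 (all 1) -> maybe => FALSE POSITIVE
query fox: checks bit4=1, bit5=1 (all 1) -> maybe => FALSE POSITIVE
query hen: checks bit2=1, bit5=1 (all 1) -> maybe => FALSE POSITIVE
query owl: checks bit0=1, bit1=1 (all 1) -> maybe => FALSE POSITIVE
query rat: checks bit1=1, bit4=1 (all 1) -> maybe => FALSE POSITIVE
query yak: checks bit0=1, bit1=1 (all 1) -> maybe => FALSE POSITIVE
False positives (alphabetical): cow fox hen owl rat yak

Answer: cow fox hen owl rat yak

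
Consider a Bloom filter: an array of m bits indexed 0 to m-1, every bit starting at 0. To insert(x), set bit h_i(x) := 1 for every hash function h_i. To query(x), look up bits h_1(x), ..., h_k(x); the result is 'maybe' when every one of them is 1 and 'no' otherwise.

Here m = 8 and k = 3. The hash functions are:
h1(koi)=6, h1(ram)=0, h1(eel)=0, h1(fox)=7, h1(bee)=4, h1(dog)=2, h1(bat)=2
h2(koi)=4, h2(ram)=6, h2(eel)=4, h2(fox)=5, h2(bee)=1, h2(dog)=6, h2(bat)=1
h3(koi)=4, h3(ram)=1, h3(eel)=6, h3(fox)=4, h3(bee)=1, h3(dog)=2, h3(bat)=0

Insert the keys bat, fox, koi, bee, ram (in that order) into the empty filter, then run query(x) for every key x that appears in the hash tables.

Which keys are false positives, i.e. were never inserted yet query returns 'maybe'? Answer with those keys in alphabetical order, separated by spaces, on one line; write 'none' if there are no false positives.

Answer: dog eel

Derivation:
Start: bits=00000000
After insert 'bat': sets bits 0 1 2 -> bits=11100000
After insert 'fox': sets bits 4 5 7 -> bits=11101101
After insert 'koi': sets bits 4 6 -> bits=11101111
After insert 'bee': sets bits 1 4 -> bits=11101111
After insert 'ram': sets bits 0 1 6 -> bits=11101111
Not inserted: dog eel — query each against bits=11101111:
query dog: checks bit2=1, bit6=1 (all 1) -> maybe => FALSE POSITIVE
query eel: checks bit0=1, bit4=1, bit6=1 (all 1) -> maybe => FALSE POSITIVE
False positives (alphabetical): dog eel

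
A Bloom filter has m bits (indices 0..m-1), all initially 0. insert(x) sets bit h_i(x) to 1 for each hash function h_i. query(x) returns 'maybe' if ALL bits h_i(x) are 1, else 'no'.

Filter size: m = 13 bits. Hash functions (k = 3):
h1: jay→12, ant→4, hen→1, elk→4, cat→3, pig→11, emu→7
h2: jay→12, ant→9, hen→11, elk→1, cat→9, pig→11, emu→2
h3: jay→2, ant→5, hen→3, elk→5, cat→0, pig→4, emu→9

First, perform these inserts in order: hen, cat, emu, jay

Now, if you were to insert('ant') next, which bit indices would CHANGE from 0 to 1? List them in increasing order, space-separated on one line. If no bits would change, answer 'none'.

Start: bits=0000000000000
After insert 'hen': sets bits 1 3 11 -> bits=0101000000010
After insert 'cat': sets bits 0 3 9 -> bits=1101000001010
After insert 'emu': sets bits 2 7 9 -> bits=1111000101010
After insert 'jay': sets bits 2 12 -> bits=1111000101011
insert 'ant' would touch bits 4 5 9; currently bit4=0, bit5=0, bit9=1
Bits that are 0 among those (would change 0->1): 4 5

Answer: 4 5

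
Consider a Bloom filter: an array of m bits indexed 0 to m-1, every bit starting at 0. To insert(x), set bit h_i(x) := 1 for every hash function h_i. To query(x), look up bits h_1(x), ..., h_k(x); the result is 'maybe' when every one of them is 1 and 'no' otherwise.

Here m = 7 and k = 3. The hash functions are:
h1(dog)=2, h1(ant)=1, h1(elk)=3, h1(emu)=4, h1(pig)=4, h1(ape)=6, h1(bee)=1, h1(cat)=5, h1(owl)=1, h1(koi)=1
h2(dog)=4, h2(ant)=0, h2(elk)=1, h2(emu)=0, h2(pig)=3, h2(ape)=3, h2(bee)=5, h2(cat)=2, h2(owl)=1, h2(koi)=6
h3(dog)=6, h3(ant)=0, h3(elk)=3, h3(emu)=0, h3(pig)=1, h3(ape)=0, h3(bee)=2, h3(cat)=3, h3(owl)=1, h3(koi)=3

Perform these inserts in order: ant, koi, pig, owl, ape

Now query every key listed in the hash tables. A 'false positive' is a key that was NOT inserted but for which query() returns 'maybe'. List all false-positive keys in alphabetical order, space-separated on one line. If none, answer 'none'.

Answer: elk emu

Derivation:
Start: bits=0000000
After insert 'ant': sets bits 0 1 -> bits=1100000
After insert 'koi': sets bits 1 3 6 -> bits=1101001
After insert 'pig': sets bits 1 3 4 -> bits=1101101
After insert 'owl': sets bits 1 -> bits=1101101
After insert 'ape': sets bits 0 3 6 -> bits=1101101
Not inserted: bee cat dog elk emu — query each against bits=1101101:
query bee: checks bit1=1, bit2=0, bit5=0 (has a 0) -> no => not a false positive
query cat: checks bit2=0, bit3=1, bit5=0 (has a 0) -> no => not a false positive
query dog: checks bit2=0, bit4=1, bit6=1 (has a 0) -> no => not a false positive
query elk: checks bit1=1, bit3=1 (all 1) -> maybe => FALSE POSITIVE
query emu: checks bit0=1, bit4=1 (all 1) -> maybe => FALSE POSITIVE
False positives (alphabetical): elk emu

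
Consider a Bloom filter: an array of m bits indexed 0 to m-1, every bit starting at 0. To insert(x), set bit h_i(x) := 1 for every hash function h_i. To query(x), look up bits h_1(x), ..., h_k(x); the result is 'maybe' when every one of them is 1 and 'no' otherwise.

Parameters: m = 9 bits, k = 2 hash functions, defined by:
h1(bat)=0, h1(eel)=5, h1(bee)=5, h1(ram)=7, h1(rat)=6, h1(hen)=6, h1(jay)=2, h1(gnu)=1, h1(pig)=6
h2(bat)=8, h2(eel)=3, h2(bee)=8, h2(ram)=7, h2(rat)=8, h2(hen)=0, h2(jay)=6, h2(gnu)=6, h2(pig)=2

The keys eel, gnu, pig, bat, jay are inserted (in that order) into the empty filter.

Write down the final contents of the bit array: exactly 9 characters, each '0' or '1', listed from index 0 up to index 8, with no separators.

Start: bits=000000000
After insert 'eel': sets bits 3 5 -> bits=000101000
After insert 'gnu': sets bits 1 6 -> bits=010101100
After insert 'pig': sets bits 2 6 -> bits=011101100
After insert 'bat': sets bits 0 8 -> bits=111101101
After insert 'jay': sets bits 2 6 -> bits=111101101

Answer: 111101101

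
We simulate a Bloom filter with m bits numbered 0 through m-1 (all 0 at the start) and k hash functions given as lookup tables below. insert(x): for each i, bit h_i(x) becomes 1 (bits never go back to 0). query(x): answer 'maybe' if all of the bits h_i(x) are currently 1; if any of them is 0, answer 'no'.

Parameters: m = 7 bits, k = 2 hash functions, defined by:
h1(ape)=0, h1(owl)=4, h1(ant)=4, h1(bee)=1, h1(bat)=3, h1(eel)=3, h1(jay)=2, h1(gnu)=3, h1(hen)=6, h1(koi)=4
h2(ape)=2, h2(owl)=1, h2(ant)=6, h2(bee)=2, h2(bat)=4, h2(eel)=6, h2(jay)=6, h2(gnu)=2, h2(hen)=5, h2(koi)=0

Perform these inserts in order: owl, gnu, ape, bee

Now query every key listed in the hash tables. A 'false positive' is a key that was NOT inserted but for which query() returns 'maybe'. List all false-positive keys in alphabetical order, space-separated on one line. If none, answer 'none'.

Start: bits=0000000
After insert 'owl': sets bits 1 4 -> bits=0100100
After insert 'gnu': sets bits 2 3 -> bits=0111100
After insert 'ape': sets bits 0 2 -> bits=1111100
After insert 'bee': sets bits 1 2 -> bits=1111100
Not inserted: ant bat eel hen jay koi — query each against bits=1111100:
query ant: checks bit4=1, bit6=0 (has a 0) -> no => not a false positive
query bat: checks bit3=1, bit4=1 (all 1) -> maybe => FALSE POSITIVE
query eel: checks bit3=1, bit6=0 (has a 0) -> no => not a false positive
query hen: checks bit5=0, bit6=0 (has a 0) -> no => not a false positive
query jay: checks bit2=1, bit6=0 (has a 0) -> no => not a false positive
query koi: checks bit0=1, bit4=1 (all 1) -> maybe => FALSE POSITIVE
False positives (alphabetical): bat koi

Answer: bat koi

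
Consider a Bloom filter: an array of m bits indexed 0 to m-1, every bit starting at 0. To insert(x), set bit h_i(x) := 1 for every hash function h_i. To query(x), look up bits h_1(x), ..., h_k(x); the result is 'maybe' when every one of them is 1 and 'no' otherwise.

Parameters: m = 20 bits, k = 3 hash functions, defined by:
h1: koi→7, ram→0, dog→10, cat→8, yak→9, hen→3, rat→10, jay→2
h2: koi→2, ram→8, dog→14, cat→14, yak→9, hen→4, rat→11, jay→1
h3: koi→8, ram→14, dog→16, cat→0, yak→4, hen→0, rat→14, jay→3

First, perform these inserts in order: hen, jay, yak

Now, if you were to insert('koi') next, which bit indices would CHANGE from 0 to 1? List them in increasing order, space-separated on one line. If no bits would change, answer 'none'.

Start: bits=00000000000000000000
After insert 'hen': sets bits 0 3 4 -> bits=10011000000000000000
After insert 'jay': sets bits 1 2 3 -> bits=11111000000000000000
After insert 'yak': sets bits 4 9 -> bits=11111000010000000000
insert 'koi' would touch bits 2 7 8; currently bit2=1, bit7=0, bit8=0
Bits that are 0 among those (would change 0->1): 7 8

Answer: 7 8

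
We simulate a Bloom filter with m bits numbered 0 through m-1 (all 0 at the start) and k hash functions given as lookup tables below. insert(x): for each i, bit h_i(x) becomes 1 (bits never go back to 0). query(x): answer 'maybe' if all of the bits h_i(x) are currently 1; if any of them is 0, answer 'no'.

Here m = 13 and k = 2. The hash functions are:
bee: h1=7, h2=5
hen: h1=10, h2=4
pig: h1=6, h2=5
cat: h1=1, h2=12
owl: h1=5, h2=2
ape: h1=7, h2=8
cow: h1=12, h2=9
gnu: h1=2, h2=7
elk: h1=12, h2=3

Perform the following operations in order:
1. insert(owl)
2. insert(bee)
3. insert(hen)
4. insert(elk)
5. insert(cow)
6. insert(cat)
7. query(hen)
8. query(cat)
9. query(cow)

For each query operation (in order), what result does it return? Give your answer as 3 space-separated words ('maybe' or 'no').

Answer: maybe maybe maybe

Derivation:
Start: bits=0000000000000
Op 1: insert owl -> sets bits 2 5 -> bits=0010010000000
Op 2: insert bee -> sets bits 5 7 -> bits=0010010100000
Op 3: insert hen -> sets bits 4 10 -> bits=0010110100100
Op 4: insert elk -> sets bits 3 12 -> bits=0011110100101
Op 5: insert cow -> sets bits 9 12 -> bits=0011110101101
Op 6: insert cat -> sets bits 1 12 -> bits=0111110101101
Op 7: query hen -> checks bit4=1, bit10=1 (all 1) -> maybe
Op 8: query cat -> checks bit1=1, bit12=1 (all 1) -> maybe
Op 9: query cow -> checks bit9=1, bit12=1 (all 1) -> maybe
Query results in order: maybe maybe maybe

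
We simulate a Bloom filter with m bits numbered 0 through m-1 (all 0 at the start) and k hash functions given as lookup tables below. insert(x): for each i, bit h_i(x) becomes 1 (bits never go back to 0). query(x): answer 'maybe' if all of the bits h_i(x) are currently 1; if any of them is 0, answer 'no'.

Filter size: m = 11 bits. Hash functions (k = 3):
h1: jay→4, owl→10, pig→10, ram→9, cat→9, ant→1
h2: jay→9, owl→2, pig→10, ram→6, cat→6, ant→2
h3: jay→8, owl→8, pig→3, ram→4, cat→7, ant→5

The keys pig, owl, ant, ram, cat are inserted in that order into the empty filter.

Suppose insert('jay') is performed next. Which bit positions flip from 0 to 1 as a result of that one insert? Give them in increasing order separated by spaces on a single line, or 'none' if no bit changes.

Answer: none

Derivation:
Start: bits=00000000000
After insert 'pig': sets bits 3 10 -> bits=00010000001
After insert 'owl': sets bits 2 8 10 -> bits=00110000101
After insert 'ant': sets bits 1 2 5 -> bits=01110100101
After insert 'ram': sets bits 4 6 9 -> bits=01111110111
After insert 'cat': sets bits 6 7 9 -> bits=01111111111
insert 'jay' would touch bits 4 8 9; currently bit4=1, bit8=1, bit9=1
Bits that are 0 among those (would change 0->1): none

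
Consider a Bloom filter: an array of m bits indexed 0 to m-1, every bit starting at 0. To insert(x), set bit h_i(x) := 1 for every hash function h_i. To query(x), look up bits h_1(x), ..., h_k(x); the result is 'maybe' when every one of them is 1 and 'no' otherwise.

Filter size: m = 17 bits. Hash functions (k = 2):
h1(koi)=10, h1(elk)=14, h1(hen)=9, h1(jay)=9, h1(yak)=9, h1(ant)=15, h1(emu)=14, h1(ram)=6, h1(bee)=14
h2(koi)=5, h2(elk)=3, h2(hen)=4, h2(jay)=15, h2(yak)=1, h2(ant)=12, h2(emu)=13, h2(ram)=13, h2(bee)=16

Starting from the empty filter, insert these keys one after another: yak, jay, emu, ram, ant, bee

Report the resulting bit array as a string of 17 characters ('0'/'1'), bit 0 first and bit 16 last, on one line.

Start: bits=00000000000000000
After insert 'yak': sets bits 1 9 -> bits=01000000010000000
After insert 'jay': sets bits 9 15 -> bits=01000000010000010
After insert 'emu': sets bits 13 14 -> bits=01000000010001110
After insert 'ram': sets bits 6 13 -> bits=01000010010001110
After insert 'ant': sets bits 12 15 -> bits=01000010010011110
After insert 'bee': sets bits 14 16 -> bits=01000010010011111

Answer: 01000010010011111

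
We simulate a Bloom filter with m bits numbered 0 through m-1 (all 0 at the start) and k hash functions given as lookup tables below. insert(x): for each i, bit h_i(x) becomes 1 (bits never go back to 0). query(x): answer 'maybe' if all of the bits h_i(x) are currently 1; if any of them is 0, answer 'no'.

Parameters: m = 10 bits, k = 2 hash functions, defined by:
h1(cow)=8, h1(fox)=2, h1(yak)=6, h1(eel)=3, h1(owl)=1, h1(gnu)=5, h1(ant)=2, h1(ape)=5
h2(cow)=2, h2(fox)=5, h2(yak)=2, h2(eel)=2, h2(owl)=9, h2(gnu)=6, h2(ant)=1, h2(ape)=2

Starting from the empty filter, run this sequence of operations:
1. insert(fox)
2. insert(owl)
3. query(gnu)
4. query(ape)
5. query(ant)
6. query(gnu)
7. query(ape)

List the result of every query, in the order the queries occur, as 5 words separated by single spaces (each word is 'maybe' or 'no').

Answer: no maybe maybe no maybe

Derivation:
Start: bits=0000000000
Op 1: insert fox -> sets bits 2 5 -> bits=0010010000
Op 2: insert owl -> sets bits 1 9 -> bits=0110010001
Op 3: query gnu -> checks bit5=1, bit6=0 (has a 0) -> no
Op 4: query ape -> checks bit2=1, bit5=1 (all 1) -> maybe
Op 5: query ant -> checks bit1=1, bit2=1 (all 1) -> maybe
Op 6: query gnu -> checks bit5=1, bit6=0 (has a 0) -> no
Op 7: query ape -> checks bit2=1, bit5=1 (all 1) -> maybe
Query results in order: no maybe maybe no maybe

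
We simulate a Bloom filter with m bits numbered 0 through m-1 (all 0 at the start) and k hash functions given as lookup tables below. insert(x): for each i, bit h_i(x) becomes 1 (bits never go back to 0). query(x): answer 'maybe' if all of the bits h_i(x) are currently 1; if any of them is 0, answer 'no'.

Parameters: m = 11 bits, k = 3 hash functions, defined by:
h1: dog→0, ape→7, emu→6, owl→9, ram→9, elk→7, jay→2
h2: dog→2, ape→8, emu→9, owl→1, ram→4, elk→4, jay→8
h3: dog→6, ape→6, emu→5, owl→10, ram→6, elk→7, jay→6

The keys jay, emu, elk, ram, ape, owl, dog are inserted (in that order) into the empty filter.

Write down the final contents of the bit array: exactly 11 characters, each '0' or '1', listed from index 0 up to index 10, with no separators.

Start: bits=00000000000
After insert 'jay': sets bits 2 6 8 -> bits=00100010100
After insert 'emu': sets bits 5 6 9 -> bits=00100110110
After insert 'elk': sets bits 4 7 -> bits=00101111110
After insert 'ram': sets bits 4 6 9 -> bits=00101111110
After insert 'ape': sets bits 6 7 8 -> bits=00101111110
After insert 'owl': sets bits 1 9 10 -> bits=01101111111
After insert 'dog': sets bits 0 2 6 -> bits=11101111111

Answer: 11101111111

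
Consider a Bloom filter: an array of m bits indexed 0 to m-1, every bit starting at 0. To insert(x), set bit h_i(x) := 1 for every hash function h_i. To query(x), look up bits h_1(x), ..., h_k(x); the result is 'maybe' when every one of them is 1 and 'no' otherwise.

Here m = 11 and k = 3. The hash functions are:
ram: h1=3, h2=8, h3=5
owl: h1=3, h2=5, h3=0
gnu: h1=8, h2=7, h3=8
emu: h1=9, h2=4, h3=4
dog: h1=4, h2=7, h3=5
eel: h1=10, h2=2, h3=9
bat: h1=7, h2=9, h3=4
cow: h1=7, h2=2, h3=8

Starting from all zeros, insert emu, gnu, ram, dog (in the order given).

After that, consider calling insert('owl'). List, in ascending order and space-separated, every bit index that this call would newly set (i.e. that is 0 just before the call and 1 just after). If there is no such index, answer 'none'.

Answer: 0

Derivation:
Start: bits=00000000000
After insert 'emu': sets bits 4 9 -> bits=00001000010
After insert 'gnu': sets bits 7 8 -> bits=00001001110
After insert 'ram': sets bits 3 5 8 -> bits=00011101110
After insert 'dog': sets bits 4 5 7 -> bits=00011101110
insert 'owl' would touch bits 0 3 5; currently bit0=0, bit3=1, bit5=1
Bits that are 0 among those (would change 0->1): 0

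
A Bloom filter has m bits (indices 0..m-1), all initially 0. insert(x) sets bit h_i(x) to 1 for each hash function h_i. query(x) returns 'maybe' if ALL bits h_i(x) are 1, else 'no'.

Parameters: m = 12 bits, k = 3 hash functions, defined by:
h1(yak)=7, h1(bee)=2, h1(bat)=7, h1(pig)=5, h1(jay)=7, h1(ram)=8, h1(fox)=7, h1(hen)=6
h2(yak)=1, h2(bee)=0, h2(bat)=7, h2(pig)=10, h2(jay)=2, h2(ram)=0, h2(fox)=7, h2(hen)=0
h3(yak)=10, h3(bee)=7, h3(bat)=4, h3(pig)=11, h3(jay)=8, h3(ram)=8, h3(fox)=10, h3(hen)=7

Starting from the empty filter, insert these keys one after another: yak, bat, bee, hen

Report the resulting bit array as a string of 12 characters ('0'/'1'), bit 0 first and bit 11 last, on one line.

Answer: 111010110010

Derivation:
Start: bits=000000000000
After insert 'yak': sets bits 1 7 10 -> bits=010000010010
After insert 'bat': sets bits 4 7 -> bits=010010010010
After insert 'bee': sets bits 0 2 7 -> bits=111010010010
After insert 'hen': sets bits 0 6 7 -> bits=111010110010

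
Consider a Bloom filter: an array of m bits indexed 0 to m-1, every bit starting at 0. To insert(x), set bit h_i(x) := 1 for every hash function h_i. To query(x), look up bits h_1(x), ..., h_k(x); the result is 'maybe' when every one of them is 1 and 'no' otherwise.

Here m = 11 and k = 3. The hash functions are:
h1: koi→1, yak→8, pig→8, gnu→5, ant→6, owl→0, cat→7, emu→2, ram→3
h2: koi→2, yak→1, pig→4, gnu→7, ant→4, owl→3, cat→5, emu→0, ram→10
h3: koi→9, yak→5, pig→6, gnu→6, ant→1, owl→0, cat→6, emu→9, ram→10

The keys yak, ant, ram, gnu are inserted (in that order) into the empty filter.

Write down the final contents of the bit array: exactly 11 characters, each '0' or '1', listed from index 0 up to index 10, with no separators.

Start: bits=00000000000
After insert 'yak': sets bits 1 5 8 -> bits=01000100100
After insert 'ant': sets bits 1 4 6 -> bits=01001110100
After insert 'ram': sets bits 3 10 -> bits=01011110101
After insert 'gnu': sets bits 5 6 7 -> bits=01011111101

Answer: 01011111101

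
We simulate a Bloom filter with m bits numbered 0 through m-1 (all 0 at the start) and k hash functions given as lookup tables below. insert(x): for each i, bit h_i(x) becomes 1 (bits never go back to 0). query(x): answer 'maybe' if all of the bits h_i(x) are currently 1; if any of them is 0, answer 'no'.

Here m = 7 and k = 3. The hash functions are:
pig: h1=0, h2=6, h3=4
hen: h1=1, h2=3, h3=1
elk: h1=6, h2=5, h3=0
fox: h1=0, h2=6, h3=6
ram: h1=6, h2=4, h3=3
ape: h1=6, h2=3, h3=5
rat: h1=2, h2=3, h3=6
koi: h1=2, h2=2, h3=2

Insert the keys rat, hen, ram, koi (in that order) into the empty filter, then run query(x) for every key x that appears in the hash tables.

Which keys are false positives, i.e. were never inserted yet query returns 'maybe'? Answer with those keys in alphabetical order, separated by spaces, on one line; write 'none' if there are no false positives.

Answer: none

Derivation:
Start: bits=0000000
After insert 'rat': sets bits 2 3 6 -> bits=0011001
After insert 'hen': sets bits 1 3 -> bits=0111001
After insert 'ram': sets bits 3 4 6 -> bits=0111101
After insert 'koi': sets bits 2 -> bits=0111101
Not inserted: ape elk fox pig — query each against bits=0111101:
query ape: checks bit3=1, bit5=0, bit6=1 (has a 0) -> no => not a false positive
query elk: checks bit0=0, bit5=0, bit6=1 (has a 0) -> no => not a false positive
query fox: checks bit0=0, bit6=1 (has a 0) -> no => not a false positive
query pig: checks bit0=0, bit4=1, bit6=1 (has a 0) -> no => not a false positive
False positives (alphabetical): none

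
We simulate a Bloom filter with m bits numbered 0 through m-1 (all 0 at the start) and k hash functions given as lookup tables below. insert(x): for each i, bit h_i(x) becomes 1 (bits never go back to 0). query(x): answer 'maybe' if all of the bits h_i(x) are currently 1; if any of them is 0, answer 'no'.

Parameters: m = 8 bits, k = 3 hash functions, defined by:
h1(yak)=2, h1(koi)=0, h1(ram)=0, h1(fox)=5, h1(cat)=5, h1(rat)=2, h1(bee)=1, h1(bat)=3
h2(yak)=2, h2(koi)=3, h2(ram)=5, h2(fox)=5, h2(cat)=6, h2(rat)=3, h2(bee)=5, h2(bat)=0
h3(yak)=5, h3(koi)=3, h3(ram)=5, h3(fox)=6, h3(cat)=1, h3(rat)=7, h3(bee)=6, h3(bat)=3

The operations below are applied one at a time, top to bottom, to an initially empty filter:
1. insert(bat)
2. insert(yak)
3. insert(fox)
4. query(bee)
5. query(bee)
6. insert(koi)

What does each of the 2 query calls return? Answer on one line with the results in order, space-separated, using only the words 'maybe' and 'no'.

Start: bits=00000000
Op 1: insert bat -> sets bits 0 3 -> bits=10010000
Op 2: insert yak -> sets bits 2 5 -> bits=10110100
Op 3: insert fox -> sets bits 5 6 -> bits=10110110
Op 4: query bee -> checks bit1=0, bit5=1, bit6=1 (has a 0) -> no
Op 5: query bee -> checks bit1=0, bit5=1, bit6=1 (has a 0) -> no
Op 6: insert koi -> sets bits 0 3 -> bits=10110110
Query results in order: no no

Answer: no no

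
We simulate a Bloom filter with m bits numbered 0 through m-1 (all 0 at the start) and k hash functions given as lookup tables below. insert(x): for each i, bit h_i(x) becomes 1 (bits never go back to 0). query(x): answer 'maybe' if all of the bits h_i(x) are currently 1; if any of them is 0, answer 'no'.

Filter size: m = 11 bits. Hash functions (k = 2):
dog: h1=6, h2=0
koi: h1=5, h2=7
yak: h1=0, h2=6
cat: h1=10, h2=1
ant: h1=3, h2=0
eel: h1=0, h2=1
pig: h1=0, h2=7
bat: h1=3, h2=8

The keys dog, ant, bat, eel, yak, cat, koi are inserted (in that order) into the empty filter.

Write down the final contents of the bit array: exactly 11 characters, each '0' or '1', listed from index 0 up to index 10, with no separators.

Start: bits=00000000000
After insert 'dog': sets bits 0 6 -> bits=10000010000
After insert 'ant': sets bits 0 3 -> bits=10010010000
After insert 'bat': sets bits 3 8 -> bits=10010010100
After insert 'eel': sets bits 0 1 -> bits=11010010100
After insert 'yak': sets bits 0 6 -> bits=11010010100
After insert 'cat': sets bits 1 10 -> bits=11010010101
After insert 'koi': sets bits 5 7 -> bits=11010111101

Answer: 11010111101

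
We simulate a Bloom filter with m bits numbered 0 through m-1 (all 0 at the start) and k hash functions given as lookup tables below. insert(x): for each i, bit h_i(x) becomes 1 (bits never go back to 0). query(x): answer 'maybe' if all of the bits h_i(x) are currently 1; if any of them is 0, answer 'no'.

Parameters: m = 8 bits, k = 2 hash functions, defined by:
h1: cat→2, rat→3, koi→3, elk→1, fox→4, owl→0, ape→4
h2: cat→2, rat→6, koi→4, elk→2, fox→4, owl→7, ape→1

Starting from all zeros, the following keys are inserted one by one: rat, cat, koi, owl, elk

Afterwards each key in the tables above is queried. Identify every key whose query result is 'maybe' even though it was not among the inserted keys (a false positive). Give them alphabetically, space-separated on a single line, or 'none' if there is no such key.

Answer: ape fox

Derivation:
Start: bits=00000000
After insert 'rat': sets bits 3 6 -> bits=00010010
After insert 'cat': sets bits 2 -> bits=00110010
After insert 'koi': sets bits 3 4 -> bits=00111010
After insert 'owl': sets bits 0 7 -> bits=10111011
After insert 'elk': sets bits 1 2 -> bits=11111011
Not inserted: ape fox — query each against bits=11111011:
query ape: checks bit1=1, bit4=1 (all 1) -> maybe => FALSE POSITIVE
query fox: checks bit4=1 (all 1) -> maybe => FALSE POSITIVE
False positives (alphabetical): ape fox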